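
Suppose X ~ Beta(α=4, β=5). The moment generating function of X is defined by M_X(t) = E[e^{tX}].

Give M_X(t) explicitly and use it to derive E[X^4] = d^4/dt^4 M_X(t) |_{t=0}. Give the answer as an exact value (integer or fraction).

E[X^4] = M′′′′(0) = 7/99

M_X(t) = ₁F₁(4; 9; t)
M′(t) = 4*₁F₁(5; 10; t)/9
M′′(t) = 2*₁F₁(6; 11; t)/9
M′′′(t) = 4*₁F₁(7; 12; t)/33
M′′′′(t) = 7*₁F₁(8; 13; t)/99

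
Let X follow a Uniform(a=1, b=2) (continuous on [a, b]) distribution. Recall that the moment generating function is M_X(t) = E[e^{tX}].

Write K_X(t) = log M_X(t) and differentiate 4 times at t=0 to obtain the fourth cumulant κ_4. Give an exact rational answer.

M_X(t) = (e^(2*t) - e^(t))/t
K_X(t) = log M_X(t) = -log(t) + log(e^(2*t) - e^(t))

κ_4 = K^(4)(0) = -1/120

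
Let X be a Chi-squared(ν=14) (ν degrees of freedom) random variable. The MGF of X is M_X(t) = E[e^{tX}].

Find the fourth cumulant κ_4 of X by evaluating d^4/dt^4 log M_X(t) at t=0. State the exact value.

M_X(t) = (1 - 2*t)^(-7)
K_X(t) = log M_X(t) = -7*log(1 - 2*t)
D^4[K](t) = 672/(16*t^4 - 32*t^3 + 24*t^2 - 8*t + 1)

κ_4 = D^4[K](0) = 672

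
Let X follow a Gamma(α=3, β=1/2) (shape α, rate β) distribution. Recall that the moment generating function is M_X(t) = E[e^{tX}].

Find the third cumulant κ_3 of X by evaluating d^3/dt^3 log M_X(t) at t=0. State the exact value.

M_X(t) = 1/(8*(1/2 - t)^3)
K_X(t) = log M_X(t) = -3*log(1/2 - t) - 3*log(2)
K^(3)(t) = -48/(8*t^3 - 12*t^2 + 6*t - 1)

κ_3 = K^(3)(0) = 48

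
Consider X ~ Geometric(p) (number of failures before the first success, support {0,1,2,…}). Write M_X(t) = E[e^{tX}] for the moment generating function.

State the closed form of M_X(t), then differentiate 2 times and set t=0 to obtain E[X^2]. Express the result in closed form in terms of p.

E[X^2] = d^2M/dt^2 |_{t=0} = 1 - 3/p + 2/p^2

M_X(t) = p/(-(1 - p)*e^(t) + 1)
dM/dt = (-p^2*e^(t) + p*e^(t))/(p^2*e^(2*t) - 2*p*e^(2*t) + 2*p*e^(t) + e^(2*t) - 2*e^(t) + 1)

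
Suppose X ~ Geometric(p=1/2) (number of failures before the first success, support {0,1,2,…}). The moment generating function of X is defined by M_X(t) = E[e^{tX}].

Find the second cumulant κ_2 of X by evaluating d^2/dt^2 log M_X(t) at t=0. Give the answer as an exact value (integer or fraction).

κ_2 = K′′(0) = 2

M_X(t) = 1/(2*(1 - e^(t)/2))
K_X(t) = log M_X(t) = -log(1 - e^(t)/2) - log(2)
K′(t) = -e^(t)/(e^(t) - 2)
K′′(t) = 2*e^(t)/(e^(2*t) - 4*e^(t) + 4)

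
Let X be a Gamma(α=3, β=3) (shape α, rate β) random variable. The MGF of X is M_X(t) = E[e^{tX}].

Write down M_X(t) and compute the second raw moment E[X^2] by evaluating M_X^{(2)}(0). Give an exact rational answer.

E[X^2] = M^(2)(0) = 4/3

M_X(t) = 27/(3 - t)^3
M^(2)(t) = -324/(t^5 - 15*t^4 + 90*t^3 - 270*t^2 + 405*t - 243)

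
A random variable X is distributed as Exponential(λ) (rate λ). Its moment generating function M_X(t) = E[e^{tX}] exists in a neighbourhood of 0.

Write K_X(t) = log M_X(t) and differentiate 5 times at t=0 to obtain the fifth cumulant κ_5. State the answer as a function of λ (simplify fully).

κ_5 = D^5[K](0) = 24/λ^5

M_X(t) = λ/(λ - t)
K_X(t) = log M_X(t) = log(λ) - log(λ - t)
D^5[K](t) = -24/(-λ^5 + 5*λ^4*t - 10*λ^3*t^2 + 10*λ^2*t^3 - 5*λ*t^4 + t^5)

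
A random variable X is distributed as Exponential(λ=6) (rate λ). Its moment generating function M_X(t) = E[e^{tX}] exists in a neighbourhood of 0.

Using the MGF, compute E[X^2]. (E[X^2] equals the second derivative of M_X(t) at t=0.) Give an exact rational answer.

E[X^2] = M^(2)(0) = 1/18

M_X(t) = 6/(6 - t)
M^(2)(t) = -12/(t^3 - 18*t^2 + 108*t - 216)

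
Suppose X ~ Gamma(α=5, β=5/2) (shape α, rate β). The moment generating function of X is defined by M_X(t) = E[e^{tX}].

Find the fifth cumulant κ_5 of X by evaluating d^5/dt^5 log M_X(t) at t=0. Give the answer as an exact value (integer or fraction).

M_X(t) = 3125/(32*(5/2 - t)^5)
K_X(t) = log M_X(t) = -5*log(5/2 - t) - 5*log(2) + 5*log(5)
K^(5)(t) = -3840/(32*t^5 - 400*t^4 + 2000*t^3 - 5000*t^2 + 6250*t - 3125)

κ_5 = K^(5)(0) = 768/625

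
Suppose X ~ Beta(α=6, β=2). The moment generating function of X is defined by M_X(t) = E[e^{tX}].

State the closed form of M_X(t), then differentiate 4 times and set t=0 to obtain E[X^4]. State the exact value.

M_X(t) = ₁F₁(6; 8; t)
D^4[M](t) = 21*₁F₁(10; 12; t)/55

E[X^4] = D^4[M](0) = 21/55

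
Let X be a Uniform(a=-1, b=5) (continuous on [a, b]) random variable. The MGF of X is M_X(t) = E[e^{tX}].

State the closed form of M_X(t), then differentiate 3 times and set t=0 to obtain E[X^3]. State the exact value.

M_X(t) = (e^(5*t) - e^(-t))/(6*t)
M^(3)(t) = (125*t^3*e^(6*t) + t^3 - 75*t^2*e^(6*t) + 3*t^2 + 30*t*e^(6*t) + 6*t - 6*e^(6*t) + 6)*e^(-t)/(6*t^4)

E[X^3] = M^(3)(0) = 26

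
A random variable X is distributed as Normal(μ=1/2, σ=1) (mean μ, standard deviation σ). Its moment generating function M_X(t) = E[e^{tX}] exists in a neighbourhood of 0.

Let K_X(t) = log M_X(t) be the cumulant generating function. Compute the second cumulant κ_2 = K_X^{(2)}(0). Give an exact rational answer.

M_X(t) = e^(t^2/2 + t/2)
K_X(t) = log M_X(t) = t^2/2 + t/2
dK/dt = t + 1/2
d^2K/dt^2 = 1

κ_2 = d^2K/dt^2 |_{t=0} = 1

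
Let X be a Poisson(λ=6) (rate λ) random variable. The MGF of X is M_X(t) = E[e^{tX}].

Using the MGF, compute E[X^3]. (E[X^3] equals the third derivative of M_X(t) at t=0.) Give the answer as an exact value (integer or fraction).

M_X(t) = e^(6*e^(t) - 6)
M^(3)(t) = (216*e^(3*t)*e^(6*e^(t)) + 108*e^(2*t)*e^(6*e^(t)) + 6*e^(t)*e^(6*e^(t)))*e^(-6)

E[X^3] = M^(3)(0) = 330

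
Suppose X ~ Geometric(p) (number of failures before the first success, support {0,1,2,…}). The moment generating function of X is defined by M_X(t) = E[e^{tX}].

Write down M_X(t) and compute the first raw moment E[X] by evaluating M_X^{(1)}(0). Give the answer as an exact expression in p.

M_X(t) = p/(-(1 - p)*e^(t) + 1)
M′(t) = (-p^2*e^(t) + p*e^(t))/(p^2*e^(2*t) - 2*p*e^(2*t) + 2*p*e^(t) + e^(2*t) - 2*e^(t) + 1)

E[X] = M′(0) = (1 - p)/p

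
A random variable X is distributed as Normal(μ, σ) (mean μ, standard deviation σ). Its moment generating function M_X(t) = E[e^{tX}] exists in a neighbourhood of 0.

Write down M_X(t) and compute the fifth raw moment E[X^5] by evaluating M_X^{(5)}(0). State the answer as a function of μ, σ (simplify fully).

M_X(t) = e^(μ*t + σ^2*t^2/2)

E[X^5] = D^5[M](0) = μ*(μ^4 + 10*μ^2*σ^2 + 15*σ^4)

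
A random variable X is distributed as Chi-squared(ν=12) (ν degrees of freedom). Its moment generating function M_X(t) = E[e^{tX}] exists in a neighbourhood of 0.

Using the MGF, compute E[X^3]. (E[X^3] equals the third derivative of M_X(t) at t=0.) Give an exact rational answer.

E[X^3] = d^3M/dt^3 |_{t=0} = 2688

M_X(t) = (1 - 2*t)^(-6)
dM/dt = -12/(128*t^7 - 448*t^6 + 672*t^5 - 560*t^4 + 280*t^3 - 84*t^2 + 14*t - 1)
d^2M/dt^2 = 168/(256*t^8 - 1024*t^7 + 1792*t^6 - 1792*t^5 + 1120*t^4 - 448*t^3 + 112*t^2 - 16*t + 1)
d^3M/dt^3 = -2688/(512*t^9 - 2304*t^8 + 4608*t^7 - 5376*t^6 + 4032*t^5 - 2016*t^4 + 672*t^3 - 144*t^2 + 18*t - 1)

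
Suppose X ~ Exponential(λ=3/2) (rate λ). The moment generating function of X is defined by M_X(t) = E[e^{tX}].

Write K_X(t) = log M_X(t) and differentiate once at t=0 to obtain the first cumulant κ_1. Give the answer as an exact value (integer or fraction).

M_X(t) = 3/(2*(3/2 - t))
K_X(t) = log M_X(t) = -log(3/2 - t) - log(2) + log(3)
K^(1)(t) = -2/(2*t - 3)

κ_1 = K^(1)(0) = 2/3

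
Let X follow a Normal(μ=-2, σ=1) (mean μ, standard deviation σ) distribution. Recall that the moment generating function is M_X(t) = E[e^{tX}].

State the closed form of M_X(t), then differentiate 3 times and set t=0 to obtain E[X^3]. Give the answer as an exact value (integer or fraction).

E[X^3] = M′′′(0) = -14

M_X(t) = e^(t^2/2 - 2*t)
M′(t) = t*e^(-2*t)*e^(t^2/2) - 2*e^(-2*t)*e^(t^2/2)
M′′(t) = (t^2*e^(t^2/2) - 4*t*e^(t^2/2) + 5*e^(t^2/2))*e^(-2*t)
M′′′(t) = (t^3*e^(t^2/2) - 6*t^2*e^(t^2/2) + 15*t*e^(t^2/2) - 14*e^(t^2/2))*e^(-2*t)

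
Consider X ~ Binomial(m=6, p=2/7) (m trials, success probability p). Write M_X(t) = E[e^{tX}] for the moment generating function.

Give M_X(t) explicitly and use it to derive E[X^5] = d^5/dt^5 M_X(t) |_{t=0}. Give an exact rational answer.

E[X^5] = d^5M/dt^5 |_{t=0} = 2248452/16807

M_X(t) = (2*e^(t)/7 + 5/7)^6
dM/dt = 384*e^(6*t)/117649 + 4800*e^(5*t)/117649 + 24000*e^(4*t)/117649 + 60000*e^(3*t)/117649 + 75000*e^(2*t)/117649 + 37500*e^(t)/117649
d^2M/dt^2 = 2304*e^(6*t)/117649 + 24000*e^(5*t)/117649 + 96000*e^(4*t)/117649 + 180000*e^(3*t)/117649 + 150000*e^(2*t)/117649 + 37500*e^(t)/117649
d^3M/dt^3 = 13824*e^(6*t)/117649 + 120000*e^(5*t)/117649 + 384000*e^(4*t)/117649 + 540000*e^(3*t)/117649 + 300000*e^(2*t)/117649 + 37500*e^(t)/117649
d^4M/dt^4 = 82944*e^(6*t)/117649 + 600000*e^(5*t)/117649 + 1536000*e^(4*t)/117649 + 1620000*e^(3*t)/117649 + 600000*e^(2*t)/117649 + 37500*e^(t)/117649
d^5M/dt^5 = 497664*e^(6*t)/117649 + 3000000*e^(5*t)/117649 + 6144000*e^(4*t)/117649 + 4860000*e^(3*t)/117649 + 1200000*e^(2*t)/117649 + 37500*e^(t)/117649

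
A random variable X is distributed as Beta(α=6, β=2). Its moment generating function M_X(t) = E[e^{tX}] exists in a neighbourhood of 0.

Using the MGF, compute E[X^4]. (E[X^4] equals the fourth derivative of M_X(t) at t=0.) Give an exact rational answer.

M_X(t) = ₁F₁(6; 8; t)
D^4[M](t) = 21*₁F₁(10; 12; t)/55

E[X^4] = D^4[M](0) = 21/55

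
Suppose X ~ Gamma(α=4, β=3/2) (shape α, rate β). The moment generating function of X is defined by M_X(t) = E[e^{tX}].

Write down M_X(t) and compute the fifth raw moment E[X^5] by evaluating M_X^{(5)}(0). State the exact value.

M_X(t) = 81/(16*(3/2 - t)^4)
dM/dt = -648/(32*t^5 - 240*t^4 + 720*t^3 - 1080*t^2 + 810*t - 243)
d^2M/dt^2 = 6480/(64*t^6 - 576*t^5 + 2160*t^4 - 4320*t^3 + 4860*t^2 - 2916*t + 729)
d^3M/dt^3 = -77760/(128*t^7 - 1344*t^6 + 6048*t^5 - 15120*t^4 + 22680*t^3 - 20412*t^2 + 10206*t - 2187)
d^4M/dt^4 = 1088640/(256*t^8 - 3072*t^7 + 16128*t^6 - 48384*t^5 + 90720*t^4 - 108864*t^3 + 81648*t^2 - 34992*t + 6561)
d^5M/dt^5 = -17418240/(512*t^9 - 6912*t^8 + 41472*t^7 - 145152*t^6 + 326592*t^5 - 489888*t^4 + 489888*t^3 - 314928*t^2 + 118098*t - 19683)

E[X^5] = d^5M/dt^5 |_{t=0} = 71680/81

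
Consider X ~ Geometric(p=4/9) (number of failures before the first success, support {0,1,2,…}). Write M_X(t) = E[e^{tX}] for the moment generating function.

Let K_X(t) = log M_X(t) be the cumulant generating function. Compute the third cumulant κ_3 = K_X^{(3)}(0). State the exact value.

M_X(t) = 4/(9*(1 - 5*e^(t)/9))
K_X(t) = log M_X(t) = -log(1 - 5*e^(t)/9) - 2*log(3) + 2*log(2)
K′(t) = -5*e^(t)/(5*e^(t) - 9)
K′′(t) = 45*e^(t)/(25*e^(2*t) - 90*e^(t) + 81)
K′′′(t) = (-225*e^(2*t) - 405*e^(t))/(125*e^(3*t) - 675*e^(2*t) + 1215*e^(t) - 729)

κ_3 = K′′′(0) = 315/32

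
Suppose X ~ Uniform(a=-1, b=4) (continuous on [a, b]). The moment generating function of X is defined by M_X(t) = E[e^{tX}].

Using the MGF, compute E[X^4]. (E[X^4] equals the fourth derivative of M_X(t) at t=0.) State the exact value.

E[X^4] = d^4M/dt^4 |_{t=0} = 41

M_X(t) = (e^(4*t) - e^(-t))/(5*t)
dM/dt = (4*t*e^(5*t) + t - e^(5*t) + 1)*e^(-t)/(5*t^2)
d^2M/dt^2 = (16*t^2*e^(5*t) - t^2 - 8*t*e^(5*t) - 2*t + 2*e^(5*t) - 2)*e^(-t)/(5*t^3)
d^3M/dt^3 = (64*t^3*e^(5*t) + t^3 - 48*t^2*e^(5*t) + 3*t^2 + 24*t*e^(5*t) + 6*t - 6*e^(5*t) + 6)*e^(-t)/(5*t^4)
d^4M/dt^4 = (256*t^4*e^(5*t) - t^4 - 256*t^3*e^(5*t) - 4*t^3 + 192*t^2*e^(5*t) - 12*t^2 - 96*t*e^(5*t) - 24*t + 24*e^(5*t) - 24)*e^(-t)/(5*t^5)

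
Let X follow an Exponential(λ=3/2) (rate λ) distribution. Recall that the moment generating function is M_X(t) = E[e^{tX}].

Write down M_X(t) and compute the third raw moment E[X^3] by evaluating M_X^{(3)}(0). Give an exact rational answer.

M_X(t) = 3/(2*(3/2 - t))
D^3[M](t) = 144/(16*t^4 - 96*t^3 + 216*t^2 - 216*t + 81)

E[X^3] = D^3[M](0) = 16/9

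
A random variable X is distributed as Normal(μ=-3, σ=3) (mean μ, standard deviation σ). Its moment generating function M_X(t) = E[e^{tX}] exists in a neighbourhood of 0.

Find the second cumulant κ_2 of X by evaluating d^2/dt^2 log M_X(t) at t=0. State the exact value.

κ_2 = D^2[K](0) = 9

M_X(t) = e^(9*t^2/2 - 3*t)
K_X(t) = log M_X(t) = 9*t^2/2 - 3*t
D^2[K](t) = 9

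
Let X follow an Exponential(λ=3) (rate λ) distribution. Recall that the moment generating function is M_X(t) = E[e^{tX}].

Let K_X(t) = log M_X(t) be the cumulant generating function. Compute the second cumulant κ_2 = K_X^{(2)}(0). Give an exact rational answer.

M_X(t) = 3/(3 - t)
K_X(t) = log M_X(t) = -log(3 - t) + log(3)
dK/dt = -1/(t - 3)
d^2K/dt^2 = 1/(t^2 - 6*t + 9)

κ_2 = d^2K/dt^2 |_{t=0} = 1/9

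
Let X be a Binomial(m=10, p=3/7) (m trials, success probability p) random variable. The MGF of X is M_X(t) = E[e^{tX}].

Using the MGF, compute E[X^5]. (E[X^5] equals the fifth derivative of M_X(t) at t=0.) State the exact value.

M_X(t) = (3*e^(t)/7 + 4/7)^10

E[X^5] = D^5[M](0) = 9139800/2401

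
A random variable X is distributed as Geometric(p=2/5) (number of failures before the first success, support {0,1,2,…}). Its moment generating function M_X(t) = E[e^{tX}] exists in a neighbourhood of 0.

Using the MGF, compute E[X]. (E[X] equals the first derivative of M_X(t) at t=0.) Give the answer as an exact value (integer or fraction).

M_X(t) = 2/(5*(1 - 3*e^(t)/5))
M^(1)(t) = 6*e^(t)/(9*e^(2*t) - 30*e^(t) + 25)

E[X] = M^(1)(0) = 3/2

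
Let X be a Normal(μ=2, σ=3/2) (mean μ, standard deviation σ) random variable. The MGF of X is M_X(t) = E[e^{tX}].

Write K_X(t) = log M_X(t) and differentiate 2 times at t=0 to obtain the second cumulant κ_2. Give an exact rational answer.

κ_2 = d^2K/dt^2 |_{t=0} = 9/4

M_X(t) = e^(9*t^2/8 + 2*t)
K_X(t) = log M_X(t) = 9*t^2/8 + 2*t
dK/dt = 9*t/4 + 2
d^2K/dt^2 = 9/4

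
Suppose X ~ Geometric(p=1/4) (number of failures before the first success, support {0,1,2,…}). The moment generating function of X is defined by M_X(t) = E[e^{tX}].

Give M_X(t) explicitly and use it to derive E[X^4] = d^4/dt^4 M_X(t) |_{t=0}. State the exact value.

M_X(t) = 1/(4*(1 - 3*e^(t)/4))
D^4[M](t) = (-81*e^(4*t) - 1188*e^(3*t) - 1584*e^(2*t) - 192*e^(t))/(243*e^(5*t) - 1620*e^(4*t) + 4320*e^(3*t) - 5760*e^(2*t) + 3840*e^(t) - 1024)

E[X^4] = D^4[M](0) = 3045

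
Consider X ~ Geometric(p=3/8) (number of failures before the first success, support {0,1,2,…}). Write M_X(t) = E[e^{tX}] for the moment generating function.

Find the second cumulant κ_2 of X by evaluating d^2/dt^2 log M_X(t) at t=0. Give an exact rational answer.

κ_2 = K^(2)(0) = 40/9

M_X(t) = 3/(8*(1 - 5*e^(t)/8))
K_X(t) = log M_X(t) = -log(1 - 5*e^(t)/8) - 3*log(2) + log(3)
K^(2)(t) = 40*e^(t)/(25*e^(2*t) - 80*e^(t) + 64)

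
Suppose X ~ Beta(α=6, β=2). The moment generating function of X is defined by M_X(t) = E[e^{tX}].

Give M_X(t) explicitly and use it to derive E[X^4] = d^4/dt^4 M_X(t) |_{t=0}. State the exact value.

M_X(t) = ₁F₁(6; 8; t)
M′(t) = 3*₁F₁(7; 9; t)/4
M′′(t) = 7*₁F₁(8; 10; t)/12
M′′′(t) = 7*₁F₁(9; 11; t)/15
M′′′′(t) = 21*₁F₁(10; 12; t)/55

E[X^4] = M′′′′(0) = 21/55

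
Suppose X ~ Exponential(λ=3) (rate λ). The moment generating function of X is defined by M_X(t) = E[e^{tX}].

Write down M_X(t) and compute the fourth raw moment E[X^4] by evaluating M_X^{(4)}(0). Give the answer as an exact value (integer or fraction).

E[X^4] = d^4M/dt^4 |_{t=0} = 8/27

M_X(t) = 3/(3 - t)
dM/dt = 3/(t^2 - 6*t + 9)
d^2M/dt^2 = -6/(t^3 - 9*t^2 + 27*t - 27)
d^3M/dt^3 = 18/(t^4 - 12*t^3 + 54*t^2 - 108*t + 81)
d^4M/dt^4 = -72/(t^5 - 15*t^4 + 90*t^3 - 270*t^2 + 405*t - 243)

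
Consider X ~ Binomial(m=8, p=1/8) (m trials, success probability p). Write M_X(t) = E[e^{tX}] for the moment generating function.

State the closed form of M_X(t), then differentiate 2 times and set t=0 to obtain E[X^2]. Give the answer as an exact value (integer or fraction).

M_X(t) = (e^(t)/8 + 7/8)^8

E[X^2] = D^2[M](0) = 15/8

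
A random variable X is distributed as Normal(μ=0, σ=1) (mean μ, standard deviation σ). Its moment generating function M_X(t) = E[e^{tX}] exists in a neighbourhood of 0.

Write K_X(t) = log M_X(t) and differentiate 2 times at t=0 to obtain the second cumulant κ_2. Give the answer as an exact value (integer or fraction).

M_X(t) = e^(t^2/2)
K_X(t) = log M_X(t) = t^2/2
dK/dt = t
d^2K/dt^2 = 1

κ_2 = d^2K/dt^2 |_{t=0} = 1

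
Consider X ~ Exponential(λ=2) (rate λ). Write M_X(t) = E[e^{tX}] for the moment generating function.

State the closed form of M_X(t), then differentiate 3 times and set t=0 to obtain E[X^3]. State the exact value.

M_X(t) = 2/(2 - t)
D^3[M](t) = 12/(t^4 - 8*t^3 + 24*t^2 - 32*t + 16)

E[X^3] = D^3[M](0) = 3/4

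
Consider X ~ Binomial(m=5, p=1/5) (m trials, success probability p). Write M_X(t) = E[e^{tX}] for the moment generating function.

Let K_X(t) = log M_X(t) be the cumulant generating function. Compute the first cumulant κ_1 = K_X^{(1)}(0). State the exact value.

M_X(t) = (e^(t)/5 + 4/5)^5
K_X(t) = log M_X(t) = 5*log(e^(t)/5 + 4/5)
K^(1)(t) = 5*e^(t)/(e^(t) + 4)

κ_1 = K^(1)(0) = 1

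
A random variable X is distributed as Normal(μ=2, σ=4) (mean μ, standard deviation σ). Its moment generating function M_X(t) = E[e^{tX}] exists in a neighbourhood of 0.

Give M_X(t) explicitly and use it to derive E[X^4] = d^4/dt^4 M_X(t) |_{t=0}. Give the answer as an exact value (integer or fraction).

E[X^4] = M^(4)(0) = 1168

M_X(t) = e^(8*t^2 + 2*t)
M^(4)(t) = 65536*t^4*e^(2*t)*e^(8*t^2) + 32768*t^3*e^(2*t)*e^(8*t^2) + 30720*t^2*e^(2*t)*e^(8*t^2) + 6656*t*e^(2*t)*e^(8*t^2) + 1168*e^(2*t)*e^(8*t^2)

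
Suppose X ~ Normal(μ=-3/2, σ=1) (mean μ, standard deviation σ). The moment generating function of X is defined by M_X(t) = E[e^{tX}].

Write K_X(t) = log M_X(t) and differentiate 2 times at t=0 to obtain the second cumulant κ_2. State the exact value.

κ_2 = K^(2)(0) = 1

M_X(t) = e^(t^2/2 - 3*t/2)
K_X(t) = log M_X(t) = t^2/2 - 3*t/2
K^(2)(t) = 1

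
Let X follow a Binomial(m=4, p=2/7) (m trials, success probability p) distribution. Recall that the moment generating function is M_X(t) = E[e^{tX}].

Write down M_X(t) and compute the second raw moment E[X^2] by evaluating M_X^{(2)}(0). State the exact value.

M_X(t) = (2*e^(t)/7 + 5/7)^4
D^2[M](t) = 256*e^(4*t)/2401 + 1440*e^(3*t)/2401 + 2400*e^(2*t)/2401 + 1000*e^(t)/2401

E[X^2] = D^2[M](0) = 104/49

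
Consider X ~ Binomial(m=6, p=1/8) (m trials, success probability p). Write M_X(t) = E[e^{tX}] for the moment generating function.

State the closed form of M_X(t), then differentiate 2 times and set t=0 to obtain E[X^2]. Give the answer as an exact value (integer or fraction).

M_X(t) = (e^(t)/8 + 7/8)^6
D^2[M](t) = 9*e^(6*t)/65536 + 525*e^(5*t)/131072 + 735*e^(4*t)/16384 + 15435*e^(3*t)/65536 + 36015*e^(2*t)/65536 + 50421*e^(t)/131072

E[X^2] = D^2[M](0) = 39/32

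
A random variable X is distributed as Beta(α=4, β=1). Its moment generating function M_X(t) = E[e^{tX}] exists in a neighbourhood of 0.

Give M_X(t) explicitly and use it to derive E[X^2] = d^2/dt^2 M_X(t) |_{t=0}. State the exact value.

M_X(t) = ₁F₁(4; 5; t)
M^(2)(t) = 2*₁F₁(6; 7; t)/3

E[X^2] = M^(2)(0) = 2/3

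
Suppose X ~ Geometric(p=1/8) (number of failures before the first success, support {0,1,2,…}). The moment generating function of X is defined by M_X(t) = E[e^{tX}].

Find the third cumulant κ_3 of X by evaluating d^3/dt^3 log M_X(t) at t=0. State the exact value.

M_X(t) = 1/(8*(1 - 7*e^(t)/8))
K_X(t) = log M_X(t) = -log(1 - 7*e^(t)/8) - 3*log(2)
D^3[K](t) = (-392*e^(2*t) - 448*e^(t))/(343*e^(3*t) - 1176*e^(2*t) + 1344*e^(t) - 512)

κ_3 = D^3[K](0) = 840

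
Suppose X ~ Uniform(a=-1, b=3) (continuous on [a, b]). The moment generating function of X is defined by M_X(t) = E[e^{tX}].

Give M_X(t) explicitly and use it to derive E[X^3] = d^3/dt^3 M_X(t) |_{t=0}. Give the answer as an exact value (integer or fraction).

M_X(t) = (e^(3*t) - e^(-t))/(4*t)
M′(t) = (3*t*e^(4*t) + t - e^(4*t) + 1)*e^(-t)/(4*t^2)
M′′(t) = (9*t^2*e^(4*t) - t^2 - 6*t*e^(4*t) - 2*t + 2*e^(4*t) - 2)*e^(-t)/(4*t^3)
M′′′(t) = (27*t^3*e^(4*t) + t^3 - 27*t^2*e^(4*t) + 3*t^2 + 18*t*e^(4*t) + 6*t - 6*e^(4*t) + 6)*e^(-t)/(4*t^4)

E[X^3] = M′′′(0) = 5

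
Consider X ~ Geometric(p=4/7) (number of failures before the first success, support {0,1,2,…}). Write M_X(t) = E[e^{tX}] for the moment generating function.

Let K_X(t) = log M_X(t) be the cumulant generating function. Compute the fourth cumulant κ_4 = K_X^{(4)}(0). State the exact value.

M_X(t) = 4/(7*(1 - 3*e^(t)/7))
K_X(t) = log M_X(t) = -log(1 - 3*e^(t)/7) - log(7) + 2*log(2)
D^4[K](t) = (189*e^(3*t) + 1764*e^(2*t) + 1029*e^(t))/(81*e^(4*t) - 756*e^(3*t) + 2646*e^(2*t) - 4116*e^(t) + 2401)

κ_4 = D^4[K](0) = 1491/128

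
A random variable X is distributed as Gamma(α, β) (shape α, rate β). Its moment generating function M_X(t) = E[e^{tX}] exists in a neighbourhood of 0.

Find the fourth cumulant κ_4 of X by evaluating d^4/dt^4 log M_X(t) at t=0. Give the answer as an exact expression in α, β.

κ_4 = K^(4)(0) = 6*α/β^4

M_X(t) = (β/(β - t))^α
K_X(t) = log M_X(t) = α*(log(β) - log(β - t))
K^(4)(t) = 6*α/(β^4 - 4*β^3*t + 6*β^2*t^2 - 4*β*t^3 + t^4)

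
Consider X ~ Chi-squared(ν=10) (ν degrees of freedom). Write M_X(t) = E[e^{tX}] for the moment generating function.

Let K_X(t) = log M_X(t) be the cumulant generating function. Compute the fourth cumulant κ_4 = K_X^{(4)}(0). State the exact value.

M_X(t) = (1 - 2*t)^(-5)
K_X(t) = log M_X(t) = -5*log(1 - 2*t)
K^(4)(t) = 480/(16*t^4 - 32*t^3 + 24*t^2 - 8*t + 1)

κ_4 = K^(4)(0) = 480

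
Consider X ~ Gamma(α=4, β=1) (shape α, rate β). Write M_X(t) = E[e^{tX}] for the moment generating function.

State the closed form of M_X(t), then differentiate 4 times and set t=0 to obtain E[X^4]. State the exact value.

M_X(t) = (1 - t)^(-4)
M^(4)(t) = 840/(t^8 - 8*t^7 + 28*t^6 - 56*t^5 + 70*t^4 - 56*t^3 + 28*t^2 - 8*t + 1)

E[X^4] = M^(4)(0) = 840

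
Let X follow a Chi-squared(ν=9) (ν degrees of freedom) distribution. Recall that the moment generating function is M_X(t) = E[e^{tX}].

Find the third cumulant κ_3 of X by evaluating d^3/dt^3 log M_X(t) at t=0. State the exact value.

M_X(t) = (1 - 2*t)^(-9/2)
K_X(t) = log M_X(t) = -9*log(1 - 2*t)/2
dK/dt = -9/(2*t - 1)
d^2K/dt^2 = 18/(4*t^2 - 4*t + 1)
d^3K/dt^3 = -72/(8*t^3 - 12*t^2 + 6*t - 1)

κ_3 = d^3K/dt^3 |_{t=0} = 72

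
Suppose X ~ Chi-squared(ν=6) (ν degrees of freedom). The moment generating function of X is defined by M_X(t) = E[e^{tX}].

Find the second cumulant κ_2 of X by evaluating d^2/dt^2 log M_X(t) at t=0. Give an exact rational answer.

M_X(t) = (1 - 2*t)^(-3)
K_X(t) = log M_X(t) = -3*log(1 - 2*t)
dK/dt = -6/(2*t - 1)
d^2K/dt^2 = 12/(4*t^2 - 4*t + 1)

κ_2 = d^2K/dt^2 |_{t=0} = 12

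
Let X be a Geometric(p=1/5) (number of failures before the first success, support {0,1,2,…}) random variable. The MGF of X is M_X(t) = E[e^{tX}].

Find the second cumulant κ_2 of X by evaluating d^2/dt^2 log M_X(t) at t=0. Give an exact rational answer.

M_X(t) = 1/(5*(1 - 4*e^(t)/5))
K_X(t) = log M_X(t) = -log(1 - 4*e^(t)/5) - log(5)
K^(2)(t) = 20*e^(t)/(16*e^(2*t) - 40*e^(t) + 25)

κ_2 = K^(2)(0) = 20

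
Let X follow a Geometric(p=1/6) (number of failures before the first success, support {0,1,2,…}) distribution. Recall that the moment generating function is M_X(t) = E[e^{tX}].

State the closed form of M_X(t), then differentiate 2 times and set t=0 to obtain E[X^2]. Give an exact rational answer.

E[X^2] = d^2M/dt^2 |_{t=0} = 55

M_X(t) = 1/(6*(1 - 5*e^(t)/6))
dM/dt = 5*e^(t)/(25*e^(2*t) - 60*e^(t) + 36)
d^2M/dt^2 = (-25*e^(2*t) - 30*e^(t))/(125*e^(3*t) - 450*e^(2*t) + 540*e^(t) - 216)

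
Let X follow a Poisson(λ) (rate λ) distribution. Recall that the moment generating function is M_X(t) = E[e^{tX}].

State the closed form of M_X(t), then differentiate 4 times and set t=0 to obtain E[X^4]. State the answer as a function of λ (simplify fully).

E[X^4] = M^(4)(0) = λ*(λ^3 + 6*λ^2 + 7*λ + 1)

M_X(t) = e^(λ*(e^(t) - 1))
M^(4)(t) = (λ^4*e^(4*t)*e^(λ*e^(t)) + 6*λ^3*e^(3*t)*e^(λ*e^(t)) + 7*λ^2*e^(2*t)*e^(λ*e^(t)) + λ*e^(t)*e^(λ*e^(t)))*e^(-λ)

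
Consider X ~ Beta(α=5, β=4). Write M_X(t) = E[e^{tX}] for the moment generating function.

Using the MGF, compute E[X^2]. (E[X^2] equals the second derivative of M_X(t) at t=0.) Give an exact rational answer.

E[X^2] = d^2M/dt^2 |_{t=0} = 1/3

M_X(t) = ₁F₁(5; 9; t)
dM/dt = 5*₁F₁(6; 10; t)/9
d^2M/dt^2 = ₁F₁(7; 11; t)/3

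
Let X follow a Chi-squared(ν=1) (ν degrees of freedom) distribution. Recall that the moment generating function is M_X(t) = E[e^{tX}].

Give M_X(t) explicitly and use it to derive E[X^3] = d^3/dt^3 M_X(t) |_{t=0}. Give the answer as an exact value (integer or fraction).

M_X(t) = 1/√(1 - 2*t)
dM/dt = -1/(2*t*√(1 - 2*t) - √(1 - 2*t))
d^2M/dt^2 = 3/(4*t^2*√(1 - 2*t) - 4*t*√(1 - 2*t) + √(1 - 2*t))
d^3M/dt^3 = -15/(8*t^3*√(1 - 2*t) - 12*t^2*√(1 - 2*t) + 6*t*√(1 - 2*t) - √(1 - 2*t))

E[X^3] = d^3M/dt^3 |_{t=0} = 15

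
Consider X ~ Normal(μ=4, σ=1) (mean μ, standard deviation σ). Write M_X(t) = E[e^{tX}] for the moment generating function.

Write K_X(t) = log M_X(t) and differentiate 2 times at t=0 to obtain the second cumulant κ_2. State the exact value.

κ_2 = K′′(0) = 1

M_X(t) = e^(t^2/2 + 4*t)
K_X(t) = log M_X(t) = t^2/2 + 4*t
K′(t) = t + 4
K′′(t) = 1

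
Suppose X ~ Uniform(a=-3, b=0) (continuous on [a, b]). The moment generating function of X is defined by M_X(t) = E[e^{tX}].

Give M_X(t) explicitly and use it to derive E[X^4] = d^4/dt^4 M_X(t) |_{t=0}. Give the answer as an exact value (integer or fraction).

M_X(t) = (1 - e^(-3*t))/(3*t)
M^(4)(t) = (-27*t^4 - 36*t^3 - 36*t^2 - 24*t + 8*e^(3*t) - 8)*e^(-3*t)/t^5

E[X^4] = M^(4)(0) = 81/5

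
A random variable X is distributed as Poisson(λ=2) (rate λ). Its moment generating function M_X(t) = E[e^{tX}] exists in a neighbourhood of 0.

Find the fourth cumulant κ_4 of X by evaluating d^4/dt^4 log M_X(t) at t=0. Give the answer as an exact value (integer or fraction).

M_X(t) = e^(2*e^(t) - 2)
K_X(t) = log M_X(t) = 2*e^(t) - 2
D^4[K](t) = 2*e^(t)

κ_4 = D^4[K](0) = 2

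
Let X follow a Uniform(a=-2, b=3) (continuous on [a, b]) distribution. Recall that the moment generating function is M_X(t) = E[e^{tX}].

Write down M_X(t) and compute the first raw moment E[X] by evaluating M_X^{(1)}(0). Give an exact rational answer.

M_X(t) = (e^(3*t) - e^(-2*t))/(5*t)
dM/dt = (3*t*e^(5*t) + 2*t - e^(5*t) + 1)*e^(-2*t)/(5*t^2)

E[X] = dM/dt |_{t=0} = 1/2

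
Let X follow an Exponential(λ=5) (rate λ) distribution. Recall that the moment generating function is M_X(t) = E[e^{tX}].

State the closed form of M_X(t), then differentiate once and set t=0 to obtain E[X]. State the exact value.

M_X(t) = 5/(5 - t)
D[M](t) = 5/(t^2 - 10*t + 25)

E[X] = D[M](0) = 1/5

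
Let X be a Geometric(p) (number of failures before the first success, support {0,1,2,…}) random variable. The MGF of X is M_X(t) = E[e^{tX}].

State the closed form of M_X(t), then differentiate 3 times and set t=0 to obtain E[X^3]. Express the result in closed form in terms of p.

E[X^3] = M^(3)(0) = -1 + 7/p - 12/p^2 + 6/p^3

M_X(t) = p/(-(1 - p)*e^(t) + 1)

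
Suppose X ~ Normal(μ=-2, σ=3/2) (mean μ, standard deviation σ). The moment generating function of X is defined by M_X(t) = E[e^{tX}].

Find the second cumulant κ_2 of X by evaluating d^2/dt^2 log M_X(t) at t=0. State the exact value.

M_X(t) = e^(9*t^2/8 - 2*t)
K_X(t) = log M_X(t) = 9*t^2/8 - 2*t
dK/dt = 9*t/4 - 2
d^2K/dt^2 = 9/4

κ_2 = d^2K/dt^2 |_{t=0} = 9/4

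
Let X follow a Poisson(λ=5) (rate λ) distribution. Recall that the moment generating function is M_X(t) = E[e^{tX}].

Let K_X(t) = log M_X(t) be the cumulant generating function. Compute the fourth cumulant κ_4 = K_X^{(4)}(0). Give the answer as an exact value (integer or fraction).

M_X(t) = e^(5*e^(t) - 5)
K_X(t) = log M_X(t) = 5*e^(t) - 5
K′(t) = 5*e^(t)
K′′(t) = 5*e^(t)
K′′′(t) = 5*e^(t)
K′′′′(t) = 5*e^(t)

κ_4 = K′′′′(0) = 5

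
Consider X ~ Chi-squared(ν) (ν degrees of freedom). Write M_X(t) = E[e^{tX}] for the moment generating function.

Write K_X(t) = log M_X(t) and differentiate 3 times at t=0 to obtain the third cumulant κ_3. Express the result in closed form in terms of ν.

M_X(t) = (1 - 2*t)^(-ν/2)
K_X(t) = log M_X(t) = -ν*log(1 - 2*t)/2
K′(t) = -ν/(2*t - 1)
K′′(t) = 2*ν/(4*t^2 - 4*t + 1)
K′′′(t) = -8*ν/(8*t^3 - 12*t^2 + 6*t - 1)

κ_3 = K′′′(0) = 8*ν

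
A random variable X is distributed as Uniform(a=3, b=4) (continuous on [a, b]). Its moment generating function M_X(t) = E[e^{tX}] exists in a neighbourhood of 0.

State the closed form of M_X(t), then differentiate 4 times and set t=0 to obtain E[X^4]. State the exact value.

E[X^4] = D^4[M](0) = 781/5

M_X(t) = (e^(4*t) - e^(3*t))/t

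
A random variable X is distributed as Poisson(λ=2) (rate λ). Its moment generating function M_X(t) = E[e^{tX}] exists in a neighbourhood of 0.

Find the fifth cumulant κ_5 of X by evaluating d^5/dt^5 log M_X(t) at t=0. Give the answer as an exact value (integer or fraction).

κ_5 = D^5[K](0) = 2

M_X(t) = e^(2*e^(t) - 2)
K_X(t) = log M_X(t) = 2*e^(t) - 2
D^5[K](t) = 2*e^(t)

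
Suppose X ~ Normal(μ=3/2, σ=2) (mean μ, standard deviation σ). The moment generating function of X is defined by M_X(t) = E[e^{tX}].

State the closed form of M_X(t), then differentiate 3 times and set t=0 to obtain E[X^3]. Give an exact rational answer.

E[X^3] = M^(3)(0) = 171/8

M_X(t) = e^(2*t^2 + 3*t/2)
M^(3)(t) = 64*t^3*e^(3*t/2)*e^(2*t^2) + 72*t^2*e^(3*t/2)*e^(2*t^2) + 75*t*e^(3*t/2)*e^(2*t^2) + 171*e^(3*t/2)*e^(2*t^2)/8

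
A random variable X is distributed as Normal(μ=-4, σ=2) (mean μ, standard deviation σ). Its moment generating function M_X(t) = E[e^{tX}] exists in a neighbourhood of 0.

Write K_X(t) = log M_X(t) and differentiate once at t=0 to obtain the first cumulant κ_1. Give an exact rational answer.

κ_1 = D[K](0) = -4

M_X(t) = e^(2*t^2 - 4*t)
K_X(t) = log M_X(t) = 2*t^2 - 4*t
D[K](t) = 4*t - 4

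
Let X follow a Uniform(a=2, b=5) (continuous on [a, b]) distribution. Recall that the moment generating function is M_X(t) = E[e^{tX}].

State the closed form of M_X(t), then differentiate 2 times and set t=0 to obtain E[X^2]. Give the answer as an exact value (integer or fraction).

M_X(t) = (e^(5*t) - e^(2*t))/(3*t)
D^2[M](t) = (25*t^2*e^(5*t) - 4*t^2*e^(2*t) - 10*t*e^(5*t) + 4*t*e^(2*t) + 2*e^(5*t) - 2*e^(2*t))/(3*t^3)

E[X^2] = D^2[M](0) = 13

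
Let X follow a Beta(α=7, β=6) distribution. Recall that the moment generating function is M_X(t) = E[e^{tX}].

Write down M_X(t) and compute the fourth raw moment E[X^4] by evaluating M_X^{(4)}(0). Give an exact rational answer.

E[X^4] = D^4[M](0) = 3/26

M_X(t) = ₁F₁(7; 13; t)
D^4[M](t) = 3*₁F₁(11; 17; t)/26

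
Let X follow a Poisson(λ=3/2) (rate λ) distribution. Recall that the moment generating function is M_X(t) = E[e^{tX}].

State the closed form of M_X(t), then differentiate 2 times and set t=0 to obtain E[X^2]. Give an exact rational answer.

E[X^2] = M^(2)(0) = 15/4

M_X(t) = e^(3*e^(t)/2 - 3/2)
M^(2)(t) = (9*e^(2*t)*e^(3*e^(t)/2) + 6*e^(t)*e^(3*e^(t)/2))*e^(-3/2)/4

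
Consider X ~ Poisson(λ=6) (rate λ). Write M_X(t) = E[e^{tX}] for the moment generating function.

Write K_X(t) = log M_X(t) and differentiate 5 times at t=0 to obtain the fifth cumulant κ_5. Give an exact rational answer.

M_X(t) = e^(6*e^(t) - 6)
K_X(t) = log M_X(t) = 6*e^(t) - 6
K′(t) = 6*e^(t)
K′′(t) = 6*e^(t)
K′′′(t) = 6*e^(t)
K′′′′(t) = 6*e^(t)
K′′′′′(t) = 6*e^(t)

κ_5 = K′′′′′(0) = 6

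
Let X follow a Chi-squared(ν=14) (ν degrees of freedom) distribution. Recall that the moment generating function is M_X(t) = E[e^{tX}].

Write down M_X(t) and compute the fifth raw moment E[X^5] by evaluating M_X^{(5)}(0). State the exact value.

M_X(t) = (1 - 2*t)^(-7)
M^(5)(t) = 1774080/(4096*t^12 - 24576*t^11 + 67584*t^10 - 112640*t^9 + 126720*t^8 - 101376*t^7 + 59136*t^6 - 25344*t^5 + 7920*t^4 - 1760*t^3 + 264*t^2 - 24*t + 1)

E[X^5] = M^(5)(0) = 1774080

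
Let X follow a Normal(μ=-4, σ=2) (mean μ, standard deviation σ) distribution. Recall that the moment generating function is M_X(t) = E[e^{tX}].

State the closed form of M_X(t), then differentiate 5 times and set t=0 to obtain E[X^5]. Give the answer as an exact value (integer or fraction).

E[X^5] = D^5[M](0) = -4544

M_X(t) = e^(2*t^2 - 4*t)
D^5[M](t) = (1024*t^5*e^(2*t^2) - 5120*t^4*e^(2*t^2) + 12800*t^3*e^(2*t^2) - 17920*t^2*e^(2*t^2) + 13760*t*e^(2*t^2) - 4544*e^(2*t^2))*e^(-4*t)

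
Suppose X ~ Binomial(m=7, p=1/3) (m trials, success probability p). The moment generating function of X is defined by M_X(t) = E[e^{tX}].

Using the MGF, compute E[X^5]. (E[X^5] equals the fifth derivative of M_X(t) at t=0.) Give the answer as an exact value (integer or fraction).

E[X^5] = D^5[M](0) = 10283/27

M_X(t) = (e^(t)/3 + 2/3)^7
D^5[M](t) = 16807*e^(7*t)/2187 + 448*e^(6*t)/9 + 87500*e^(5*t)/729 + 286720*e^(4*t)/2187 + 560*e^(3*t)/9 + 7168*e^(2*t)/729 + 448*e^(t)/2187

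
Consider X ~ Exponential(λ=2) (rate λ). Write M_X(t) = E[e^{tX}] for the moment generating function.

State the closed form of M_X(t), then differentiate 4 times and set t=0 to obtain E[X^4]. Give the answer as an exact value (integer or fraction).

E[X^4] = M^(4)(0) = 3/2

M_X(t) = 2/(2 - t)
M^(4)(t) = -48/(t^5 - 10*t^4 + 40*t^3 - 80*t^2 + 80*t - 32)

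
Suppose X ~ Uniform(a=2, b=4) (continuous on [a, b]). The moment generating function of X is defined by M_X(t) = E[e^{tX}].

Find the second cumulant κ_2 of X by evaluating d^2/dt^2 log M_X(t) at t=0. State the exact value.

κ_2 = K^(2)(0) = 1/3

M_X(t) = (e^(4*t) - e^(2*t))/(2*t)
K_X(t) = log M_X(t) = -log(t) + log(e^(4*t) - e^(2*t)) - log(2)
K^(2)(t) = (-4*t^2*e^(2*t) + e^(4*t) - 2*e^(2*t) + 1)/(t^2*e^(4*t) - 2*t^2*e^(2*t) + t^2)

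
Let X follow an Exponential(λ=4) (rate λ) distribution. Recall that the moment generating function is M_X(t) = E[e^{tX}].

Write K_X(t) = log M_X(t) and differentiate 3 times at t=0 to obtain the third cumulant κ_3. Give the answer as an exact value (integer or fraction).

M_X(t) = 4/(4 - t)
K_X(t) = log M_X(t) = -log(4 - t) + 2*log(2)
dK/dt = -1/(t - 4)
d^2K/dt^2 = 1/(t^2 - 8*t + 16)
d^3K/dt^3 = -2/(t^3 - 12*t^2 + 48*t - 64)

κ_3 = d^3K/dt^3 |_{t=0} = 1/32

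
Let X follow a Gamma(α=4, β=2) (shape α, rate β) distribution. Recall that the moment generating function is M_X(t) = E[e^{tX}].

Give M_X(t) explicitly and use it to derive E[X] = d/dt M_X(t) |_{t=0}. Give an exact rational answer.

E[X] = M′(0) = 2

M_X(t) = 16/(2 - t)^4
M′(t) = -64/(t^5 - 10*t^4 + 40*t^3 - 80*t^2 + 80*t - 32)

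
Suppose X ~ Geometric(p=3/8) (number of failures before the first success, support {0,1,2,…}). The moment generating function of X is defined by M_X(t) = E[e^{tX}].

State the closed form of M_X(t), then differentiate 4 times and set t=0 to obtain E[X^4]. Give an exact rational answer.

M_X(t) = 3/(8*(1 - 5*e^(t)/8))
D^4[M](t) = (-1875*e^(4*t) - 33000*e^(3*t) - 52800*e^(2*t) - 7680*e^(t))/(3125*e^(5*t) - 25000*e^(4*t) + 80000*e^(3*t) - 128000*e^(2*t) + 102400*e^(t) - 32768)

E[X^4] = D^4[M](0) = 10595/27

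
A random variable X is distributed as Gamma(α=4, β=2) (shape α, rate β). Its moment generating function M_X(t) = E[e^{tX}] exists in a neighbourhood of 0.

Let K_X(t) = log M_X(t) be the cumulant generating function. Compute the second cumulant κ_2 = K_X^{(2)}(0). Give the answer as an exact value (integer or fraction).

M_X(t) = 16/(2 - t)^4
K_X(t) = log M_X(t) = -4*log(2 - t) + 4*log(2)
K^(2)(t) = 4/(t^2 - 4*t + 4)

κ_2 = K^(2)(0) = 1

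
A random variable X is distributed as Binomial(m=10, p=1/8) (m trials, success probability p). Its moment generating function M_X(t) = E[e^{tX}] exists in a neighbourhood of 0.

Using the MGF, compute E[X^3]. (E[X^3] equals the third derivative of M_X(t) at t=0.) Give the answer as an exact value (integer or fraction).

E[X^3] = D^3[M](0) = 55/8

M_X(t) = (e^(t)/8 + 7/8)^10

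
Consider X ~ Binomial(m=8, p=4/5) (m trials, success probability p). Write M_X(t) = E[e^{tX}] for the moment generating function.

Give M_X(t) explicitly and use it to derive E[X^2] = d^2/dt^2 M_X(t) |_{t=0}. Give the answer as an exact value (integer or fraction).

M_X(t) = (4*e^(t)/5 + 1/5)^8

E[X^2] = M′′(0) = 1056/25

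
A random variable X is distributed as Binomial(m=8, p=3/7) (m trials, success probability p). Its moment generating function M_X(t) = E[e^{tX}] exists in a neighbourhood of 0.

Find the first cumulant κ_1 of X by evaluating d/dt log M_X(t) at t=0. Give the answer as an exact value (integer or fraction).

M_X(t) = (3*e^(t)/7 + 4/7)^8
K_X(t) = log M_X(t) = 8*log(3*e^(t)/7 + 4/7)
dK/dt = 24*e^(t)/(3*e^(t) + 4)

κ_1 = dK/dt |_{t=0} = 24/7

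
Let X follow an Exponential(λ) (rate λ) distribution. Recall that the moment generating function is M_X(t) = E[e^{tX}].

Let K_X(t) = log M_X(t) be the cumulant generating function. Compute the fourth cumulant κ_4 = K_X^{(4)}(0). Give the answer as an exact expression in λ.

κ_4 = K^(4)(0) = 6/λ^4

M_X(t) = λ/(λ - t)
K_X(t) = log M_X(t) = log(λ) - log(λ - t)
K^(4)(t) = 6/(λ^4 - 4*λ^3*t + 6*λ^2*t^2 - 4*λ*t^3 + t^4)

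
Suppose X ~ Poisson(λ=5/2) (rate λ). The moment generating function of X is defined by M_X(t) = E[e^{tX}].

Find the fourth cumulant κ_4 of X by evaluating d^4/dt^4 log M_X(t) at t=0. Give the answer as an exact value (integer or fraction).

κ_4 = D^4[K](0) = 5/2

M_X(t) = e^(5*e^(t)/2 - 5/2)
K_X(t) = log M_X(t) = 5*e^(t)/2 - 5/2
D^4[K](t) = 5*e^(t)/2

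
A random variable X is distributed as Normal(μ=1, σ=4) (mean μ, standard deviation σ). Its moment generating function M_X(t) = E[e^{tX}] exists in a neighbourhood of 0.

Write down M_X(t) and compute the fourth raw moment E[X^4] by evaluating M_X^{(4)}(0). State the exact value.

M_X(t) = e^(8*t^2 + t)
dM/dt = 16*t*e^(t)*e^(8*t^2) + e^(t)*e^(8*t^2)
d^2M/dt^2 = 256*t^2*e^(t)*e^(8*t^2) + 32*t*e^(t)*e^(8*t^2) + 17*e^(t)*e^(8*t^2)
d^3M/dt^3 = 4096*t^3*e^(t)*e^(8*t^2) + 768*t^2*e^(t)*e^(8*t^2) + 816*t*e^(t)*e^(8*t^2) + 49*e^(t)*e^(8*t^2)
d^4M/dt^4 = 65536*t^4*e^(t)*e^(8*t^2) + 16384*t^3*e^(t)*e^(8*t^2) + 26112*t^2*e^(t)*e^(8*t^2) + 3136*t*e^(t)*e^(8*t^2) + 865*e^(t)*e^(8*t^2)

E[X^4] = d^4M/dt^4 |_{t=0} = 865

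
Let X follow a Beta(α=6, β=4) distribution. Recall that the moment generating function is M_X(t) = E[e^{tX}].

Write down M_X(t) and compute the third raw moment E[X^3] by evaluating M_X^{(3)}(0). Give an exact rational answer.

M_X(t) = ₁F₁(6; 10; t)
dM/dt = 3*₁F₁(7; 11; t)/5
d^2M/dt^2 = 21*₁F₁(8; 12; t)/55
d^3M/dt^3 = 14*₁F₁(9; 13; t)/55

E[X^3] = d^3M/dt^3 |_{t=0} = 14/55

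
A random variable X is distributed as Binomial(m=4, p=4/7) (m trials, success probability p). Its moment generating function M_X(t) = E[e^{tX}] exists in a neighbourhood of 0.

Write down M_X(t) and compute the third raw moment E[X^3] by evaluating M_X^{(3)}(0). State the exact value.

E[X^3] = D^3[M](0) = 6352/343

M_X(t) = (4*e^(t)/7 + 3/7)^4
D^3[M](t) = 16384*e^(4*t)/2401 + 20736*e^(3*t)/2401 + 6912*e^(2*t)/2401 + 432*e^(t)/2401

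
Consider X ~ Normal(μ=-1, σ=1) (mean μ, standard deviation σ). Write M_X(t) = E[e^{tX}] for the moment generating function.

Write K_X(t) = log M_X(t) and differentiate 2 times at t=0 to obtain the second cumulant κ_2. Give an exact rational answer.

κ_2 = d^2K/dt^2 |_{t=0} = 1

M_X(t) = e^(t^2/2 - t)
K_X(t) = log M_X(t) = t^2/2 - t
dK/dt = t - 1
d^2K/dt^2 = 1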